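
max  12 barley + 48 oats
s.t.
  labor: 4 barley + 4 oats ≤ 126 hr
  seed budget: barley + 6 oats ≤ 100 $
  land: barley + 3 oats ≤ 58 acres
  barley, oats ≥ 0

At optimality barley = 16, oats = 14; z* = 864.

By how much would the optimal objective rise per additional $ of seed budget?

Check each constraint at x*: labor 120/126 (slack 6); seed budget 100/100 (tight); land 58/58 (tight).
Since labor is not tight, its dual is 0.
The binding rows give the dual system: 1·y_seed budget + 1·y_land = 12 and 6·y_seed budget + 3·y_land = 48.
→ y_seed budget = 4 and y_land = 8.
Shadow price of seed budget = 4.

4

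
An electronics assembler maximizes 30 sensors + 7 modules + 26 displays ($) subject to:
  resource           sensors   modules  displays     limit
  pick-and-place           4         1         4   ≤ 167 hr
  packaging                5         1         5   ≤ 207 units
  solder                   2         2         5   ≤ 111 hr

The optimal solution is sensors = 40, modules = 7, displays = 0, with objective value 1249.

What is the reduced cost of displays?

-4

Binding: pick-and-place and packaging. Non-binding: solder (17 unused).
By complementary slackness, y = 0 for the non-binding constraint.
The binding rows give the dual system: 4·y_pick-and-place + 5·y_packaging = 30 and 1·y_pick-and-place + 1·y_packaging = 7.
This yields shadow prices y_pick-and-place = 5, y_packaging = 2.
Reduced cost of displays: c₃ − yᵀa₃ = 26 − (5·4 + 2·5) = 26 − 30 = -4.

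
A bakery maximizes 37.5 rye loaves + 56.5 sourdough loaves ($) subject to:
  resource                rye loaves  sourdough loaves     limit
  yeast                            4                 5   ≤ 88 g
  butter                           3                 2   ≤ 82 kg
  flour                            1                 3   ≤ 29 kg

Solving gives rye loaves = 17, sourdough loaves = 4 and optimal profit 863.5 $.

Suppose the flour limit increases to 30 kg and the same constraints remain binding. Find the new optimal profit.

869

Check each constraint at x*: yeast 88/88 (tight); butter 59/82 (slack 23); flour 29/29 (tight).
Since butter is not tight, its dual is 0.
From A_Bᵀ y = c: 4·y_yeast + 1·y_flour = 37.5; 5·y_yeast + 3·y_flour = 56.5.
→ y_yeast = 8 and y_flour = 5.5.
Δz = y_flour·Δb = 5.5 × (1) = 5.5, so new z* = 863.5 + 5.5 = 869.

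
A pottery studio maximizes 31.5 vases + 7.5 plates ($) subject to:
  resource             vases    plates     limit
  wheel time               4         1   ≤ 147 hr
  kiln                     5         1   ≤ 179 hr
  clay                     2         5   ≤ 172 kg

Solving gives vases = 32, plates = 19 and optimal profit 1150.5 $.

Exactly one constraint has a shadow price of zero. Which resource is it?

wheel time: 147/147 (binding)
kiln: 179/179 (binding)
clay: 159/172 (slack 13)
By complementary slackness, a constraint with positive slack has shadow price 0 → clay.

clay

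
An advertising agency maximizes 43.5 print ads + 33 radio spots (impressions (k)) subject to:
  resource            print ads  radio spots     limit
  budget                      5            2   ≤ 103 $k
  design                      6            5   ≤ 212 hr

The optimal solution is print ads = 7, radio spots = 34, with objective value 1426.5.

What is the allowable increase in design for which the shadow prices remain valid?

45.5

Binding constraints: budget, design. The basis is B = [[5,2],[6,5]] with det 13.
Per unit increase in design, x* moves by d = (-0.1538, 0.3846).
The basis stays optimal until print ads reaches 0; allowable increase = 45.5 hr.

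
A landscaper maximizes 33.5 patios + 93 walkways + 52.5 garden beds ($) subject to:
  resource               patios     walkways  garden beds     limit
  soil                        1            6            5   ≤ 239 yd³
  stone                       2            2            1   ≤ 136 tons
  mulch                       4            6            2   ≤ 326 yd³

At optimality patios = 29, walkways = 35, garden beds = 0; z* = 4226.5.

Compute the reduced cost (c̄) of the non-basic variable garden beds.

-7

At the optimum: soil uses 239 of 239 (binding); stone uses 128 of 136 (slack = 8); mulch uses 326 of 326 (binding).
By complementary slackness, y = 0 for the non-binding constraint.
Dual feasibility on the basic columns requires 1·y_soil + 4·y_mulch = 33.5, 6·y_soil + 6·y_mulch = 93.
This yields shadow prices y_soil = 9.5, y_mulch = 6.
Reduced cost of garden beds: c₃ − yᵀa₃ = 52.5 − (9.5·5 + 6·2) = 52.5 − 59.5 = -7.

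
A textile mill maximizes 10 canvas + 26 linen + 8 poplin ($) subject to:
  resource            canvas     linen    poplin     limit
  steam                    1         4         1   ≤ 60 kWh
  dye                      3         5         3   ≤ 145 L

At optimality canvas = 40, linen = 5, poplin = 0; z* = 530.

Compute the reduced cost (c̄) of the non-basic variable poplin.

-2

Check each constraint at x*: steam 60/60 (tight); dye 145/145 (tight).
Dual feasibility on the basic columns requires 1·y_steam + 3·y_dye = 10, 4·y_steam + 5·y_dye = 26.
→ y_steam = 4 and y_dye = 2.
Reduced cost of poplin: c₃ − yᵀa₃ = 8 − (4·1 + 2·3) = 8 − 10 = -2.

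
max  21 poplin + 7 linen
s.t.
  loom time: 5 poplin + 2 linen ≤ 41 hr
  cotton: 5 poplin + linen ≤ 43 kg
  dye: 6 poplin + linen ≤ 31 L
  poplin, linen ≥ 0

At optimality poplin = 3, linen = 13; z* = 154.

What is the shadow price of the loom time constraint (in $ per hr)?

3

At the optimum: loom time uses 41 of 41 (binding); cotton uses 28 of 43 (slack = 15); dye uses 31 of 31 (binding).
Since cotton is not tight, its dual is 0.
From A_Bᵀ y = c: 5·y_loom time + 6·y_dye = 21; 2·y_loom time + 1·y_dye = 7.
This yields shadow prices y_loom time = 3, y_dye = 1.
Shadow price of loom time = 3.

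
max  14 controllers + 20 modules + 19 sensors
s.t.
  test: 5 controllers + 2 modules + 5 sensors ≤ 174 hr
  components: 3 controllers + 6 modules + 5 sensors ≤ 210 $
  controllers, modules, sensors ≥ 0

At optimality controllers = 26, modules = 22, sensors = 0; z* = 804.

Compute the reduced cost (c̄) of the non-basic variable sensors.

Check each constraint at x*: test 174/174 (tight); components 210/210 (tight).
Dual feasibility on the basic columns requires 5·y_test + 3·y_components = 14, 2·y_test + 6·y_components = 20.
This yields shadow prices y_test = 1, y_components = 3.
Reduced cost of sensors: c₃ − yᵀa₃ = 19 − (1·5 + 3·5) = 19 − 20 = -1.

-1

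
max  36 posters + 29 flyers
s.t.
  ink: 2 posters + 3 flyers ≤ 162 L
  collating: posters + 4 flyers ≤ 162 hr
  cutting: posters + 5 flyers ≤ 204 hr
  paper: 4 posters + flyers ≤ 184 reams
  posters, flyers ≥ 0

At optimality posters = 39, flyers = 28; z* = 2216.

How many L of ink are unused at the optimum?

ink used = 2·39 + 3·28 = 162; slack = 162 − 162 = 0.

0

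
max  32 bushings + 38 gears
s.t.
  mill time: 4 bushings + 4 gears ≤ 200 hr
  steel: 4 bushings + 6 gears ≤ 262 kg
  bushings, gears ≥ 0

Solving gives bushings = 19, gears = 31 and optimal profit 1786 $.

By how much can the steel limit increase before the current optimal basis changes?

Binding constraints: mill time, steel. The basis is B = [[4,4],[4,6]] with det 8.
Per unit increase in steel, x* moves by d = (-0.5, 0.5).
The basis stays optimal until bushings reaches 0; allowable increase = 38 kg.

38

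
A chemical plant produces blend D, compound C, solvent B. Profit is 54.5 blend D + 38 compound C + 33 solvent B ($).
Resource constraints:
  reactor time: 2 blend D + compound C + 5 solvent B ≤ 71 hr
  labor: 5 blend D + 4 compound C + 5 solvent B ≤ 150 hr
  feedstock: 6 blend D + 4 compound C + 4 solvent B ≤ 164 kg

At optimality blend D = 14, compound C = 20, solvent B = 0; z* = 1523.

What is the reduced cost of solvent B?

At the optimum: reactor time uses 48 of 71 (slack = 23); labor uses 150 of 150 (binding); feedstock uses 164 of 164 (binding).
Since reactor time is not tight, its dual is 0.
Dual feasibility on the basic columns requires 5·y_labor + 6·y_feedstock = 54.5, 4·y_labor + 4·y_feedstock = 38.
→ y_labor = 2.5 and y_feedstock = 7.
Reduced cost of solvent B: c₃ − yᵀa₃ = 33 − (2.5·5 + 7·4) = 33 − 40.5 = -7.5.

-7.5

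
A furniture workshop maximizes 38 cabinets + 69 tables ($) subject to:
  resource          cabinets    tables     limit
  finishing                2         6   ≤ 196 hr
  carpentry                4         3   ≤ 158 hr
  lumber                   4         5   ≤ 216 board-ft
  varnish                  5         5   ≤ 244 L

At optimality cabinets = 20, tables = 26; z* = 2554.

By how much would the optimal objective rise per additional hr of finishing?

9

At the optimum: finishing uses 196 of 196 (binding); carpentry uses 158 of 158 (binding); lumber uses 210 of 216 (slack = 6); varnish uses 230 of 244 (slack = 14).
Since lumber, varnish are not tight, their duals are 0.
Dual feasibility on the basic columns requires 2·y_finishing + 4·y_carpentry = 38, 6·y_finishing + 3·y_carpentry = 69.
Solving: y_finishing = 9, y_carpentry = 5.
Shadow price of finishing = 9.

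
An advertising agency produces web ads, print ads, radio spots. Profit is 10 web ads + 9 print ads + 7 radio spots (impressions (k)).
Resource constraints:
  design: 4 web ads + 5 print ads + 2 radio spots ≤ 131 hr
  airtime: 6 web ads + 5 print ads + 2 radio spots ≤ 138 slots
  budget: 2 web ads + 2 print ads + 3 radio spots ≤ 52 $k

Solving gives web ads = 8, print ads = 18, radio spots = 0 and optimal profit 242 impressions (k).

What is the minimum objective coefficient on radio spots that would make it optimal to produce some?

Binding: airtime and budget. Non-binding: design (9 unused).
Since design is not tight, its dual is 0.
The binding rows give the dual system: 6·y_airtime + 2·y_budget = 10 and 5·y_airtime + 2·y_budget = 9.
→ y_airtime = 1 and y_budget = 2.
radio spots enters the basis when its profit ≥ yᵀa₃ = 1·2 + 2·3 = 8.

8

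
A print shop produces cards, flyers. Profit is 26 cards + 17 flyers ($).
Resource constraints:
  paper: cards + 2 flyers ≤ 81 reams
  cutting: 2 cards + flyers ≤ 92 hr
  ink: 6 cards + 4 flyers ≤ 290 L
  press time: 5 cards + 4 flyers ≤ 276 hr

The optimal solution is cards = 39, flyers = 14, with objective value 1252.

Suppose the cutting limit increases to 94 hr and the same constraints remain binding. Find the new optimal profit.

1254

At the optimum: paper uses 67 of 81 (slack = 14); cutting uses 92 of 92 (binding); ink uses 290 of 290 (binding); press time uses 251 of 276 (slack = 25).
Slack constraints have shadow price 0 (complementary slackness).
The binding rows give the dual system: 2·y_cutting + 6·y_ink = 26 and 1·y_cutting + 4·y_ink = 17.
Solving: y_cutting = 1, y_ink = 4.
Δz = y_cutting·Δb = 1 × (2) = 2, so new z* = 1252 + 2 = 1254.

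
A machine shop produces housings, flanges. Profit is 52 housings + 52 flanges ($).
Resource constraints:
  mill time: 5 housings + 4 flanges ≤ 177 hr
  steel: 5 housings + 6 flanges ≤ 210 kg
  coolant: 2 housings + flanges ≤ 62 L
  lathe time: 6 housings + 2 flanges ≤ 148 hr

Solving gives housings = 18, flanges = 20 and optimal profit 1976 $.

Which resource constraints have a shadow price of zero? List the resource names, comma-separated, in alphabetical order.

mill time: 170/177 (slack 7)
steel: 210/210 (binding)
coolant: 56/62 (slack 6)
lathe time: 148/148 (binding)
By complementary slackness, a constraint with positive slack has shadow price 0 → coolant, mill time.

coolant, mill time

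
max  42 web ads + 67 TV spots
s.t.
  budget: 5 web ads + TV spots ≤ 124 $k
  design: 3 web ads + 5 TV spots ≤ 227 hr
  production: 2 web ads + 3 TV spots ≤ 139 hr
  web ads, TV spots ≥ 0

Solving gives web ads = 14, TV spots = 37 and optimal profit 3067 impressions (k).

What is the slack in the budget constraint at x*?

17

budget used = 5·14 + 1·37 = 107; slack = 124 − 107 = 17.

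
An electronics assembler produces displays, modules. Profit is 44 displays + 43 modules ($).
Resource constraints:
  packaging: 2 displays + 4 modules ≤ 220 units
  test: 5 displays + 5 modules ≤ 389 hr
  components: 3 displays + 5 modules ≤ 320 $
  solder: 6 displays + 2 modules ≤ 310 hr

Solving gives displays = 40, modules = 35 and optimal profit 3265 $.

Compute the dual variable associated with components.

At the optimum: packaging uses 220 of 220 (binding); test uses 375 of 389 (slack = 14); components uses 295 of 320 (slack = 25); solder uses 310 of 310 (binding).
Since test, components are not tight, their duals are 0.
Dual feasibility on the basic columns requires 2·y_packaging + 6·y_solder = 44, 4·y_packaging + 2·y_solder = 43.
This yields shadow prices y_packaging = 8.5, y_solder = 4.5.
Shadow price of components = 0.

0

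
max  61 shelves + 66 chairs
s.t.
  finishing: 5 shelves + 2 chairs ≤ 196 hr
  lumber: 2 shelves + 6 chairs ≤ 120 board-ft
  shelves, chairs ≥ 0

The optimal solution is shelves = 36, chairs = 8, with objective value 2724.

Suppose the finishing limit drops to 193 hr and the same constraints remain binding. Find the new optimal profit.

Check each constraint at x*: finishing 196/196 (tight); lumber 120/120 (tight).
Dual feasibility on the basic columns requires 5·y_finishing + 2·y_lumber = 61, 2·y_finishing + 6·y_lumber = 66.
Solving: y_finishing = 9, y_lumber = 8.
Δz = y_finishing·Δb = 9 × (-3) = -27, so new z* = 2724 − 27 = 2697.

2697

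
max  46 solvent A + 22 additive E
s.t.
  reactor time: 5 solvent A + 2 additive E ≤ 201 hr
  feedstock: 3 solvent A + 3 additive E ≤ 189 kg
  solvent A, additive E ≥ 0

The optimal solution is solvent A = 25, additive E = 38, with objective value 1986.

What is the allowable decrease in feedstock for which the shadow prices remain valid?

Binding constraints: reactor time, feedstock. The basis is B = [[5,2],[3,3]] with det 9.
Per unit decrease in feedstock, x* moves by d = (0.2222, -0.5556).
The basis stays optimal until additive E reaches 0; allowable decrease = 68.4 kg.

68.4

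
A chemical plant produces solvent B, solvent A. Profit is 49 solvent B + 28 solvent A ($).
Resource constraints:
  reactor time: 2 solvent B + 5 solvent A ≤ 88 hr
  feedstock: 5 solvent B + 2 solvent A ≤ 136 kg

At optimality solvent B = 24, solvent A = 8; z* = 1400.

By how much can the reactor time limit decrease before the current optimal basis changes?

33.6

Binding constraints: reactor time, feedstock. The basis is B = [[2,5],[5,2]] with det -21.
Per unit decrease in reactor time, x* moves by d = (0.0952, -0.2381).
The basis stays optimal until solvent A reaches 0; allowable decrease = 33.6 hr.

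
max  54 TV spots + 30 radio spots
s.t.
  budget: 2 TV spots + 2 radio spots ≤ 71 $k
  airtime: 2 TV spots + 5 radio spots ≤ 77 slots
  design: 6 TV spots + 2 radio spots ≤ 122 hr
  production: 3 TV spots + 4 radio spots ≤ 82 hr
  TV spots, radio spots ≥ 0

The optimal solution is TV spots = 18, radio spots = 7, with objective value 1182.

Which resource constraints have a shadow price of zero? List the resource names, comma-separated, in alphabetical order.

budget: 50/71 (slack 21)
airtime: 71/77 (slack 6)
design: 122/122 (binding)
production: 82/82 (binding)
By complementary slackness, a constraint with positive slack has shadow price 0 → airtime, budget.

airtime, budget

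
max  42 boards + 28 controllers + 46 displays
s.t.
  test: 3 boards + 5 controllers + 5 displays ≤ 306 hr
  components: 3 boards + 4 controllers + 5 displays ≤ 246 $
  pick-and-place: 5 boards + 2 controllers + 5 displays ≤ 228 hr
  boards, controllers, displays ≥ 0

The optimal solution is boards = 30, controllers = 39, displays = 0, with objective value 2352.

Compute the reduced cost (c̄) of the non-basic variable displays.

-4

Binding: components and pick-and-place. Non-binding: test (21 unused).
By complementary slackness, y = 0 for the non-binding constraint.
From A_Bᵀ y = c: 3·y_components + 5·y_pick-and-place = 42; 4·y_components + 2·y_pick-and-place = 28.
Solving: y_components = 4, y_pick-and-place = 6.
Reduced cost of displays: c₃ − yᵀa₃ = 46 − (4·5 + 6·5) = 46 − 50 = -4.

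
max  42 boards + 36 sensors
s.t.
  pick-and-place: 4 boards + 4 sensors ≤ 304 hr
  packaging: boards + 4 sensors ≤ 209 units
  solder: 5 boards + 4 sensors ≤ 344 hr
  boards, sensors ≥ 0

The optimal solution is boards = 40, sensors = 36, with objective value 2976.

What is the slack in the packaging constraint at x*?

25

packaging used = 1·40 + 4·36 = 184; slack = 209 − 184 = 25.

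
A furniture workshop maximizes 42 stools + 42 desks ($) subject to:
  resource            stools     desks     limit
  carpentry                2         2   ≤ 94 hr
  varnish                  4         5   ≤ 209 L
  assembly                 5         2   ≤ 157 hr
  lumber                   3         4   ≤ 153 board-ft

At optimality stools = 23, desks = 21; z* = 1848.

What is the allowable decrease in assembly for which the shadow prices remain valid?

Binding constraints: assembly, lumber. The basis is B = [[5,2],[3,4]] with det 14.
Per unit decrease in assembly, x* moves by d = (-0.2857, 0.2143).
The basis stays optimal until stools reaches 0; allowable decrease = 80.5 hr.

80.5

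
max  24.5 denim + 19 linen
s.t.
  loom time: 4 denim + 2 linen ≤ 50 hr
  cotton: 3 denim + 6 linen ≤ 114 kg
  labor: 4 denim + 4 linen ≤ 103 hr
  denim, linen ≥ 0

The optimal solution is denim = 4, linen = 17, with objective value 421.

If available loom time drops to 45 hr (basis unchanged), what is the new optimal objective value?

396

Binding: loom time and cotton. Non-binding: labor (19 unused).
Slack constraints have shadow price 0 (complementary slackness).
Dual feasibility on the basic columns requires 4·y_loom time + 3·y_cotton = 24.5, 2·y_loom time + 6·y_cotton = 19.
This yields shadow prices y_loom time = 5, y_cotton = 1.5.
Δz = y_loom time·Δb = 5 × (-5) = -25, so new z* = 421 − 25 = 396.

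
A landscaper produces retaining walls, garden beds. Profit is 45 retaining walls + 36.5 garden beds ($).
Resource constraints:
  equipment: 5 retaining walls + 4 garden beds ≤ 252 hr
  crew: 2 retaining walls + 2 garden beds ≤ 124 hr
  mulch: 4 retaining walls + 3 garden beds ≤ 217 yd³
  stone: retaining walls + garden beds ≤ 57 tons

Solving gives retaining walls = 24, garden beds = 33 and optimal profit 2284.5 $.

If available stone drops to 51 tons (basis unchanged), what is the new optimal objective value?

2269.5

At the optimum: equipment uses 252 of 252 (binding); crew uses 114 of 124 (slack = 10); mulch uses 195 of 217 (slack = 22); stone uses 57 of 57 (binding).
Since crew, mulch are not tight, their duals are 0.
From A_Bᵀ y = c: 5·y_equipment + 1·y_stone = 45; 4·y_equipment + 1·y_stone = 36.5.
This yields shadow prices y_equipment = 8.5, y_stone = 2.5.
Δz = y_stone·Δb = 2.5 × (-6) = -15, so new z* = 2284.5 − 15 = 2269.5.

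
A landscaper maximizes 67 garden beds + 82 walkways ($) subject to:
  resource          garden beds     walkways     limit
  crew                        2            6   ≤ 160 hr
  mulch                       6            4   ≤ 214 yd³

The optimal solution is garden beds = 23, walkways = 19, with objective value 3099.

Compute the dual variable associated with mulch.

Both crew and mulch are binding at x*.
From A_Bᵀ y = c: 2·y_crew + 6·y_mulch = 67; 6·y_crew + 4·y_mulch = 82.
Solving: y_crew = 8, y_mulch = 8.5.
Shadow price of mulch = 8.5.

8.5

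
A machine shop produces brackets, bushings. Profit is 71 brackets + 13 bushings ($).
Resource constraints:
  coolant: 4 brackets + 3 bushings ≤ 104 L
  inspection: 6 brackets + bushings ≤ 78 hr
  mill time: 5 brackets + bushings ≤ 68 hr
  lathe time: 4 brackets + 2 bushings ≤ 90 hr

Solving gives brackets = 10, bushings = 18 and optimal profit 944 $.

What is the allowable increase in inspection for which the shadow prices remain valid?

Binding constraints: inspection, mill time. The basis is B = [[6,1],[5,1]] with det 1.
Per unit increase in inspection, x* moves by d = (1, -5).
The basis stays optimal until bushings reaches 0; allowable increase = 3.6 hr.

3.6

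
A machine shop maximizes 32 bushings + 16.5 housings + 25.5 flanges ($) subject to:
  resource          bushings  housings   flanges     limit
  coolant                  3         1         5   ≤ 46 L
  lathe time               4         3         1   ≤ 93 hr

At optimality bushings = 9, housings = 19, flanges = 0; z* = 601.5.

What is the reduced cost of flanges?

Check each constraint at x*: coolant 46/46 (tight); lathe time 93/93 (tight).
The binding rows give the dual system: 3·y_coolant + 4·y_lathe time = 32 and 1·y_coolant + 3·y_lathe time = 16.5.
→ y_coolant = 6 and y_lathe time = 3.5.
Reduced cost of flanges: c₃ − yᵀa₃ = 25.5 − (6·5 + 3.5·1) = 25.5 − 33.5 = -8.

-8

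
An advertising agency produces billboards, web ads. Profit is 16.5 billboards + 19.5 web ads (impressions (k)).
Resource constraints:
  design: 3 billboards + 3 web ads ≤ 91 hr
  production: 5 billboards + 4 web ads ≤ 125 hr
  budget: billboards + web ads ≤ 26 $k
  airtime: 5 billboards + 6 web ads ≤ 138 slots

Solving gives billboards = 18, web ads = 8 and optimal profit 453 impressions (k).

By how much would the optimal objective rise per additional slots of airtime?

At the optimum: design uses 78 of 91 (slack = 13); production uses 122 of 125 (slack = 3); budget uses 26 of 26 (binding); airtime uses 138 of 138 (binding).
Slack constraints have shadow price 0 (complementary slackness).
Dual feasibility on the basic columns requires 1·y_budget + 5·y_airtime = 16.5, 1·y_budget + 6·y_airtime = 19.5.
This yields shadow prices y_budget = 1.5, y_airtime = 3.
Shadow price of airtime = 3.

3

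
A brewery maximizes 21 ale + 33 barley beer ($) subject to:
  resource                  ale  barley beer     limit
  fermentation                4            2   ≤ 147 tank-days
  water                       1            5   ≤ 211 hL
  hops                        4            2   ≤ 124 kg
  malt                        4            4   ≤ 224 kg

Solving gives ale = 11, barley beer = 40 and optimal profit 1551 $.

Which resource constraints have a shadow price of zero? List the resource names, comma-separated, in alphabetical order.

fermentation: 124/147 (slack 23)
water: 211/211 (binding)
hops: 124/124 (binding)
malt: 204/224 (slack 20)
By complementary slackness, a constraint with positive slack has shadow price 0 → fermentation, malt.

fermentation, malt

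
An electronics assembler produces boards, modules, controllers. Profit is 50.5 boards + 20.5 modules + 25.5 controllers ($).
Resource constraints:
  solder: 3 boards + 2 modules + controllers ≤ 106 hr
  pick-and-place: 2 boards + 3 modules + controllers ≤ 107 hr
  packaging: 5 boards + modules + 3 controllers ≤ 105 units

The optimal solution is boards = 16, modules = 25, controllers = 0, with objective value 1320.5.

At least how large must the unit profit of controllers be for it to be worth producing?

Check each constraint at x*: solder 98/106 (slack 8); pick-and-place 107/107 (tight); packaging 105/105 (tight).
By complementary slackness, y = 0 for the non-binding constraint.
The binding rows give the dual system: 2·y_pick-and-place + 5·y_packaging = 50.5 and 3·y_pick-and-place + 1·y_packaging = 20.5.
→ y_pick-and-place = 4 and y_packaging = 8.5.
controllers enters the basis when its profit ≥ yᵀa₃ = 4·1 + 8.5·3 = 29.5.

29.5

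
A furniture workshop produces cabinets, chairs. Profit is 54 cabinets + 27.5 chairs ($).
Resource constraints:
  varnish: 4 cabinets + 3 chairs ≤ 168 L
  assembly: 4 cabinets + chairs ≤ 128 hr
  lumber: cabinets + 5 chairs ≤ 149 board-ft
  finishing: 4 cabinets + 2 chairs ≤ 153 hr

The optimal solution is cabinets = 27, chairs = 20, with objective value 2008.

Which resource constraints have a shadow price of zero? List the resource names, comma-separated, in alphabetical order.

varnish: 168/168 (binding)
assembly: 128/128 (binding)
lumber: 127/149 (slack 22)
finishing: 148/153 (slack 5)
By complementary slackness, a constraint with positive slack has shadow price 0 → finishing, lumber.

finishing, lumber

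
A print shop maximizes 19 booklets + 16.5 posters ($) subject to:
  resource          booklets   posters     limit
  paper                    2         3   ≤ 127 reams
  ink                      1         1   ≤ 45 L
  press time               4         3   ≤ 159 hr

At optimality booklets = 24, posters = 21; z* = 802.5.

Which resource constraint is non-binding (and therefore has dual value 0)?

paper: 111/127 (slack 16)
ink: 45/45 (binding)
press time: 159/159 (binding)
By complementary slackness, a constraint with positive slack has shadow price 0 → paper.

paper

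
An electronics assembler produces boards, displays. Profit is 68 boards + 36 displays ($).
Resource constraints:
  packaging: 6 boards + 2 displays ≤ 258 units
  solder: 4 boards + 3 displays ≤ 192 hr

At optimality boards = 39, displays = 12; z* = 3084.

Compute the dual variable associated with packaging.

Check each constraint at x*: packaging 258/258 (tight); solder 192/192 (tight).
Dual feasibility on the basic columns requires 6·y_packaging + 4·y_solder = 68, 2·y_packaging + 3·y_solder = 36.
Solving: y_packaging = 6, y_solder = 8.
Shadow price of packaging = 6.

6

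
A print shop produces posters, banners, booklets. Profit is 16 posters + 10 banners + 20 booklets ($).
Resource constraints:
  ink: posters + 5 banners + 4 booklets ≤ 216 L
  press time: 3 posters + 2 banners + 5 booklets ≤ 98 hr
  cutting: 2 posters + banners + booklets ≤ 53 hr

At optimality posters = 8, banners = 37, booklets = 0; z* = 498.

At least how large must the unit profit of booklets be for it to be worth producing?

22

At the optimum: ink uses 193 of 216 (slack = 23); press time uses 98 of 98 (binding); cutting uses 53 of 53 (binding).
Since ink is not tight, its dual is 0.
From A_Bᵀ y = c: 3·y_press time + 2·y_cutting = 16; 2·y_press time + 1·y_cutting = 10.
This yields shadow prices y_press time = 4, y_cutting = 2.
booklets enters the basis when its profit ≥ yᵀa₃ = 4·5 + 2·1 = 22.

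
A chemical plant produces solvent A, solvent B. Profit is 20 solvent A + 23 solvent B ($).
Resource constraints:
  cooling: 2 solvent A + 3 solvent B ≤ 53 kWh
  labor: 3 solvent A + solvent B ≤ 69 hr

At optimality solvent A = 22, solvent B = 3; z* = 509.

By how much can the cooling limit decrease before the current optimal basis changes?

7

Binding constraints: cooling, labor. The basis is B = [[2,3],[3,1]] with det -7.
Per unit decrease in cooling, x* moves by d = (0.1429, -0.4286).
The basis stays optimal until solvent B reaches 0; allowable decrease = 7 kWh.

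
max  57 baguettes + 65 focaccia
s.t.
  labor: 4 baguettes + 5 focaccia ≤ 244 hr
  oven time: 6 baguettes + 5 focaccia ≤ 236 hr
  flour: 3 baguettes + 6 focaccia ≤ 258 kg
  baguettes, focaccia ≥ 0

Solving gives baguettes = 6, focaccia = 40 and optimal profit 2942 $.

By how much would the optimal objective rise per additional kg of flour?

At the optimum: labor uses 224 of 244 (slack = 20); oven time uses 236 of 236 (binding); flour uses 258 of 258 (binding).
Since labor is not tight, its dual is 0.
From A_Bᵀ y = c: 6·y_oven time + 3·y_flour = 57; 5·y_oven time + 6·y_flour = 65.
This yields shadow prices y_oven time = 7, y_flour = 5.
Shadow price of flour = 5.

5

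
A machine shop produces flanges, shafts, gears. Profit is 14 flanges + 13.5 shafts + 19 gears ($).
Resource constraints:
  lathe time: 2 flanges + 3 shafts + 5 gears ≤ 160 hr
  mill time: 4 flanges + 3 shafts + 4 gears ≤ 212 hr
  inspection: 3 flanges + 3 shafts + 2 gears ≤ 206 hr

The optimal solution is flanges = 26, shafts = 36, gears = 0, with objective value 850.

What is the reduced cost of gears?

-1

At the optimum: lathe time uses 160 of 160 (binding); mill time uses 212 of 212 (binding); inspection uses 186 of 206 (slack = 20).
By complementary slackness, y = 0 for the non-binding constraint.
The binding rows give the dual system: 2·y_lathe time + 4·y_mill time = 14 and 3·y_lathe time + 3·y_mill time = 13.5.
Solving: y_lathe time = 2, y_mill time = 2.5.
Reduced cost of gears: c₃ − yᵀa₃ = 19 − (2·5 + 2.5·4) = 19 − 20 = -1.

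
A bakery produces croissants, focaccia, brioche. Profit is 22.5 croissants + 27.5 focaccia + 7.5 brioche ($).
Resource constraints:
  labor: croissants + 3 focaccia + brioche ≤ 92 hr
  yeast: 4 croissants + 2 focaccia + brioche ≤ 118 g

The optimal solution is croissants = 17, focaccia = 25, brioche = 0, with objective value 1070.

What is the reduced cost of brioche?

-3

Both labor and yeast are binding at x*.
From A_Bᵀ y = c: 1·y_labor + 4·y_yeast = 22.5; 3·y_labor + 2·y_yeast = 27.5.
→ y_labor = 6.5 and y_yeast = 4.
Reduced cost of brioche: c₃ − yᵀa₃ = 7.5 − (6.5·1 + 4·1) = 7.5 − 10.5 = -3.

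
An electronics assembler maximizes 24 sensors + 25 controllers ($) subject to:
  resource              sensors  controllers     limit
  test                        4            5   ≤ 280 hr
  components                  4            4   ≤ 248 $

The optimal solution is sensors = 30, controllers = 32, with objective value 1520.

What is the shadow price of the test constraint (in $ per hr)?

1

Both test and components are binding at x*.
The binding rows give the dual system: 4·y_test + 4·y_components = 24 and 5·y_test + 4·y_components = 25.
→ y_test = 1 and y_components = 5.
Shadow price of test = 1.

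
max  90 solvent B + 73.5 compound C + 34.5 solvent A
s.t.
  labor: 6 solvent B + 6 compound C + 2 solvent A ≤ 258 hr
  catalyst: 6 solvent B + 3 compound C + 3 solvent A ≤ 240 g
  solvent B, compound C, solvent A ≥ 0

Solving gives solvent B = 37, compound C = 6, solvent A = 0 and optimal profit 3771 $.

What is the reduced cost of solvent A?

-1

At the optimum: labor uses 258 of 258 (binding); catalyst uses 240 of 240 (binding).
The binding rows give the dual system: 6·y_labor + 6·y_catalyst = 90 and 6·y_labor + 3·y_catalyst = 73.5.
Solving: y_labor = 9.5, y_catalyst = 5.5.
Reduced cost of solvent A: c₃ − yᵀa₃ = 34.5 − (9.5·2 + 5.5·3) = 34.5 − 35.5 = -1.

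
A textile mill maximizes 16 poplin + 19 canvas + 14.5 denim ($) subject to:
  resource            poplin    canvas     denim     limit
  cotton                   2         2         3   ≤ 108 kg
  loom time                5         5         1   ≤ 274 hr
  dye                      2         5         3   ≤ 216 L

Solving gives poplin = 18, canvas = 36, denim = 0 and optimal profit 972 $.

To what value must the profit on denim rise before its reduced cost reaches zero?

Check each constraint at x*: cotton 108/108 (tight); loom time 270/274 (slack 4); dye 216/216 (tight).
Since loom time is not tight, its dual is 0.
From A_Bᵀ y = c: 2·y_cotton + 2·y_dye = 16; 2·y_cotton + 5·y_dye = 19.
This yields shadow prices y_cotton = 7, y_dye = 1.
denim enters the basis when its profit ≥ yᵀa₃ = 7·3 + 1·3 = 24.

24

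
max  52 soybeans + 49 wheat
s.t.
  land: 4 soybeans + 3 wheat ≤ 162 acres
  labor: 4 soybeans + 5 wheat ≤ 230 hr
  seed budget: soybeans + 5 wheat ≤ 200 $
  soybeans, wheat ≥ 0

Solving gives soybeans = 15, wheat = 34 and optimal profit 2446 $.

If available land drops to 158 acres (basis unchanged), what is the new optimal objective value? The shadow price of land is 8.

2414

Δb = -4, so new z* = 2446 + (8)·(-4) = 2446 − 32 = 2414.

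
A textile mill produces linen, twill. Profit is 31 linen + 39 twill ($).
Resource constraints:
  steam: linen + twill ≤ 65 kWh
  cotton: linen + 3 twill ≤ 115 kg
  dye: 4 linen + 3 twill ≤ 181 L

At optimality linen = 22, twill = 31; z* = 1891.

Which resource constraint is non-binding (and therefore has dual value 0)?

steam: 53/65 (slack 12)
cotton: 115/115 (binding)
dye: 181/181 (binding)
By complementary slackness, a constraint with positive slack has shadow price 0 → steam.

steam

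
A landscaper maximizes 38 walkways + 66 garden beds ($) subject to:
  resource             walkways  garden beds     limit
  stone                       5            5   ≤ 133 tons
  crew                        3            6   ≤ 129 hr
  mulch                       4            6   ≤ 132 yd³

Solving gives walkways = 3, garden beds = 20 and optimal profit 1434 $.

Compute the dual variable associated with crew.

6

At the optimum: stone uses 115 of 133 (slack = 18); crew uses 129 of 129 (binding); mulch uses 132 of 132 (binding).
Slack constraints have shadow price 0 (complementary slackness).
The binding rows give the dual system: 3·y_crew + 4·y_mulch = 38 and 6·y_crew + 6·y_mulch = 66.
Solving: y_crew = 6, y_mulch = 5.
Shadow price of crew = 6.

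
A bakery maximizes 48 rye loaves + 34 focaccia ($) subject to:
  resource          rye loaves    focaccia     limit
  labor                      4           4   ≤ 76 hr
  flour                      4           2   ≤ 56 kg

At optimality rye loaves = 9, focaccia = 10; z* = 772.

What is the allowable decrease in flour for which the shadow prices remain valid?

18

Binding constraints: labor, flour. The basis is B = [[4,4],[4,2]] with det -8.
Per unit decrease in flour, x* moves by d = (-0.5, 0.5).
The basis stays optimal until rye loaves reaches 0; allowable decrease = 18 kg.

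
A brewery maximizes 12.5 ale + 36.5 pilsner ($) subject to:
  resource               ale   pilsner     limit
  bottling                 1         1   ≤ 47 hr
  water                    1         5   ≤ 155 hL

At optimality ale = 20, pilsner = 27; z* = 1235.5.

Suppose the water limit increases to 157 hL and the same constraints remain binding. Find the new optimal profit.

1247.5

At the optimum: bottling uses 47 of 47 (binding); water uses 155 of 155 (binding).
From A_Bᵀ y = c: 1·y_bottling + 1·y_water = 12.5; 1·y_bottling + 5·y_water = 36.5.
→ y_bottling = 6.5 and y_water = 6.
Δz = y_water·Δb = 6 × (2) = 12, so new z* = 1235.5 + 12 = 1247.5.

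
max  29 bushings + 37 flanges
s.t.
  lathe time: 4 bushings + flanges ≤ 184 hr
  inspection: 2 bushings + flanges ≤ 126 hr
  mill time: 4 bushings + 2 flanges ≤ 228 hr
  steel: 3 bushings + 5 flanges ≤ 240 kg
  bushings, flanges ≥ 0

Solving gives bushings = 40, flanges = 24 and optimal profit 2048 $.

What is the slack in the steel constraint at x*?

0

steel used = 3·40 + 5·24 = 240; slack = 240 − 240 = 0.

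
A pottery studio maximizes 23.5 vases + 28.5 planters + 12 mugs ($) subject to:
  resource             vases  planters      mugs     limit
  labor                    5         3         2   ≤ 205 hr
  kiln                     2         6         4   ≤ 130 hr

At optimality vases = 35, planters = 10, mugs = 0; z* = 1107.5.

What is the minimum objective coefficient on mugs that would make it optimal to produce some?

Both labor and kiln are binding at x*.
From A_Bᵀ y = c: 5·y_labor + 2·y_kiln = 23.5; 3·y_labor + 6·y_kiln = 28.5.
This yields shadow prices y_labor = 3.5, y_kiln = 3.
mugs enters the basis when its profit ≥ yᵀa₃ = 3.5·2 + 3·4 = 19.

19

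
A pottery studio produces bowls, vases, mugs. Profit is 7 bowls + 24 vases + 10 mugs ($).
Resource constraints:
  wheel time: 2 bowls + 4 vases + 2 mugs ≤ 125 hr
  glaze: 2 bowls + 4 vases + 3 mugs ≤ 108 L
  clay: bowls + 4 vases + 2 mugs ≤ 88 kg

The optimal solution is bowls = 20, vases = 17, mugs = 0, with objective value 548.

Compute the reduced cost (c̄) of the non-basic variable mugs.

At the optimum: wheel time uses 108 of 125 (slack = 17); glaze uses 108 of 108 (binding); clay uses 88 of 88 (binding).
Slack constraints have shadow price 0 (complementary slackness).
The binding rows give the dual system: 2·y_glaze + 1·y_clay = 7 and 4·y_glaze + 4·y_clay = 24.
This yields shadow prices y_glaze = 1, y_clay = 5.
Reduced cost of mugs: c₃ − yᵀa₃ = 10 − (1·3 + 5·2) = 10 − 13 = -3.

-3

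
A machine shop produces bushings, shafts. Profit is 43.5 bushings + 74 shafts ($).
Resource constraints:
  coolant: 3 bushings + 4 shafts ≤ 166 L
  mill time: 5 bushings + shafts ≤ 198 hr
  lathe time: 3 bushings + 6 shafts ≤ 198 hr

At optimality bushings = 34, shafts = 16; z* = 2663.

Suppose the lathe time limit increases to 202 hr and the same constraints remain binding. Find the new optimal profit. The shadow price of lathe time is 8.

Δb = 4, so new z* = 2663 + (8)·(4) = 2663 + 32 = 2695.

2695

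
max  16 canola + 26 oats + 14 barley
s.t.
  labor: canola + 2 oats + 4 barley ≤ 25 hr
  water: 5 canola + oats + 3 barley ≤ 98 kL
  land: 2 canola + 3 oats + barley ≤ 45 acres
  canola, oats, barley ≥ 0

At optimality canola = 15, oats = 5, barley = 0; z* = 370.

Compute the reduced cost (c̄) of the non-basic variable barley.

Binding: labor and land. Non-binding: water (18 unused).
By complementary slackness, y = 0 for the non-binding constraint.
Dual feasibility on the basic columns requires 1·y_labor + 2·y_land = 16, 2·y_labor + 3·y_land = 26.
→ y_labor = 4 and y_land = 6.
Reduced cost of barley: c₃ − yᵀa₃ = 14 − (4·4 + 6·1) = 14 − 22 = -8.

-8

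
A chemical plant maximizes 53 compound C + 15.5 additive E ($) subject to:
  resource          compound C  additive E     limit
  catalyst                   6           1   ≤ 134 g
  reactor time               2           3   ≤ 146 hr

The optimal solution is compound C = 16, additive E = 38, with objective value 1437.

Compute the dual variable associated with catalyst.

Check each constraint at x*: catalyst 134/134 (tight); reactor time 146/146 (tight).
Dual feasibility on the basic columns requires 6·y_catalyst + 2·y_reactor time = 53, 1·y_catalyst + 3·y_reactor time = 15.5.
This yields shadow prices y_catalyst = 8, y_reactor time = 2.5.
Shadow price of catalyst = 8.

8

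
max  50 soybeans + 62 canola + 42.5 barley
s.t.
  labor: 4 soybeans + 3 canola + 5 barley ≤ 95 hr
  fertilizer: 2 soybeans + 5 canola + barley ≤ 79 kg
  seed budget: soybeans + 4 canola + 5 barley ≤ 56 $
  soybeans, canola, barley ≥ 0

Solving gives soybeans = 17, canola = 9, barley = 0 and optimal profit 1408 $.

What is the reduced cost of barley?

At the optimum: labor uses 95 of 95 (binding); fertilizer uses 79 of 79 (binding); seed budget uses 53 of 56 (slack = 3).
By complementary slackness, y = 0 for the non-binding constraint.
Dual feasibility on the basic columns requires 4·y_labor + 2·y_fertilizer = 50, 3·y_labor + 5·y_fertilizer = 62.
→ y_labor = 9 and y_fertilizer = 7.
Reduced cost of barley: c₃ − yᵀa₃ = 42.5 − (9·5 + 7·1) = 42.5 − 52 = -9.5.

-9.5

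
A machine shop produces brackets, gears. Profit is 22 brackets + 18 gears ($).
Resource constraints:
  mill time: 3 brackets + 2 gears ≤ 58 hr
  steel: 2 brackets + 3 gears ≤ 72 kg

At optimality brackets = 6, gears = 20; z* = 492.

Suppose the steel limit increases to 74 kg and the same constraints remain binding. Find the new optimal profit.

496

Check each constraint at x*: mill time 58/58 (tight); steel 72/72 (tight).
Dual feasibility on the basic columns requires 3·y_mill time + 2·y_steel = 22, 2·y_mill time + 3·y_steel = 18.
Solving: y_mill time = 6, y_steel = 2.
Δz = y_steel·Δb = 2 × (2) = 4, so new z* = 492 + 4 = 496.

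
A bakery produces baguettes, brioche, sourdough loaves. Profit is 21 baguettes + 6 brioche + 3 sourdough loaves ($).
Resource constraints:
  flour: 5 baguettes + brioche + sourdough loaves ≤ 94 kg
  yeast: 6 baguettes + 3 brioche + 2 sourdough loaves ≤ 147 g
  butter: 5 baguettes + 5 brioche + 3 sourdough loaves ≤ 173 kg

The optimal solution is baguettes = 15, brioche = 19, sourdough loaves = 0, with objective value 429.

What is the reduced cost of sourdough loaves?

Check each constraint at x*: flour 94/94 (tight); yeast 147/147 (tight); butter 170/173 (slack 3).
Slack constraints have shadow price 0 (complementary slackness).
From A_Bᵀ y = c: 5·y_flour + 6·y_yeast = 21; 1·y_flour + 3·y_yeast = 6.
Solving: y_flour = 3, y_yeast = 1.
Reduced cost of sourdough loaves: c₃ − yᵀa₃ = 3 − (3·1 + 1·2) = 3 − 5 = -2.

-2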